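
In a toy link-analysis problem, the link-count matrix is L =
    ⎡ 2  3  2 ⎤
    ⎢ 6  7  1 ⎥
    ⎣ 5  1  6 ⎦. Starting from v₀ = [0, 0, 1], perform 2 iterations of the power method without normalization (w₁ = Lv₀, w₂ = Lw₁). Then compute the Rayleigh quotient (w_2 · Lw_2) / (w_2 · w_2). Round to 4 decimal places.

w1 = Lv₀ = (2·0 + 3·0 + 2·1; 6·0 + 7·0 + 1·1; 5·0 + 1·0 + 6·1) = (2, 1, 6)
w2 = Lw1 = (2·2 + 3·1 + 2·6; 6·2 + 7·1 + 1·6; 5·2 + 1·1 + 6·6) = (19, 25, 47)
Lw2 = (207, 336, 402)
w2·Lw2 = 19·207 + 25·336 + 47·402 = 31227; w2·w2 = 19·19 + 25·25 + 47·47 = 3195
λ ≈ 31227/3195 = 9.7737

λ ≈ 9.7737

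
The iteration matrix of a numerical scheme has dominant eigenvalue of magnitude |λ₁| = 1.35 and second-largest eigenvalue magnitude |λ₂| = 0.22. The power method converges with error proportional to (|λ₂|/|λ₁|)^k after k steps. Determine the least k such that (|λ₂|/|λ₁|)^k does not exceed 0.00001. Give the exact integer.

7

|λ₂/λ₁| = 0.22/1.35 = 0.16296
Need k ≥ ln(0.00001) / ln(0.16296) = -11.5129 / -1.8142 ≈ 6.346
Smallest integer k satisfying the bound: 7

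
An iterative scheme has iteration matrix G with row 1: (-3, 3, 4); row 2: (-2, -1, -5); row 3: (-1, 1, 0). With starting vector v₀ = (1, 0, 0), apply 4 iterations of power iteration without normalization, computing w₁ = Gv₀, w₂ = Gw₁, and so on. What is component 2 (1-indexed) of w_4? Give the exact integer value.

w1 = Gv₀ = (-3, -2, -1)
w2 = Gw1 = (-1, 13, 1)
w3 = Gw2 = (46, -16, 14)
w4 = Gw3 = (-130, -146, -62)
The requested component of w4 is -146.

-146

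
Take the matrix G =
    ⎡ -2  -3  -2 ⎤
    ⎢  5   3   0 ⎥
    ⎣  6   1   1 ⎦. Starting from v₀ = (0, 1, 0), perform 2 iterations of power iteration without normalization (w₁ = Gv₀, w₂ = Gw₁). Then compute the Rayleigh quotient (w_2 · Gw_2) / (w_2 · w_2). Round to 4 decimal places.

2.6381

w1 = Gv₀ = ((-2)·0 + (-3)·1 + (-2)·0; 5·0 + 3·1 + 0·0; 6·0 + 1·1 + 1·0) = (-3, 3, 1)
w2 = Gw1 = ((-2)·(-3) + (-3)·3 + (-2)·1; 5·(-3) + 3·3 + 0·1; 6·(-3) + 1·3 + 1·1) = (-5, -6, -14)
Gw2 = (56, -43, -50)
w2·Gw2 = (-5)·56 + (-6)·(-43) + (-14)·(-50) = 678; w2·w2 = (-5)·(-5) + (-6)·(-6) + (-14)·(-14) = 257
λ ≈ 678/257 = 2.6381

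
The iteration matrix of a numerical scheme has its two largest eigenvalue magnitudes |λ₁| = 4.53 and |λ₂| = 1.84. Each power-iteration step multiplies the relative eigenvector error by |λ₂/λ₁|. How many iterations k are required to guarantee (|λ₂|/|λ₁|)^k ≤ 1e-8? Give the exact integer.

21

|λ₂/λ₁| = 1.84/4.53 = 0.40618
Need k ≥ ln(1e-8) / ln(0.40618) = -18.4207 / -0.9010 ≈ 20.446
Smallest integer k satisfying the bound: 21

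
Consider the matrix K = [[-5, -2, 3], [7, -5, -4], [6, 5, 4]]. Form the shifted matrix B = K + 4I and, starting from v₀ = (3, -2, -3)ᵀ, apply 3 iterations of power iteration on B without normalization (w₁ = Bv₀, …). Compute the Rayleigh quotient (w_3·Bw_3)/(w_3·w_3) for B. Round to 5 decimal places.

B = K + 4I has rows (-1, -2, 3); (7, -1, -4); (6, 5, 8)
w1 = Bv₀ = ((-1)·3 + (-2)·(-2) + 3·(-3); 7·3 + (-1)·(-2) + (-4)·(-3); 6·3 + 5·(-2) + 8·(-3)) = (-8, 35, -16)
w2 = Bw1 = ((-1)·(-8) + (-2)·35 + 3·(-16); 7·(-8) + (-1)·35 + (-4)·(-16); 6·(-8) + 5·35 + 8·(-16)) = (-110, -27, -1)
w3 = Bw2 = (161, -739, -803)
Bw3 = (-1092, 5078, -9153)
w3·Bw3 = 3421405; w3·w3 = 1216851; μ ≈ 3421405/1216851 = 2.81169

2.81169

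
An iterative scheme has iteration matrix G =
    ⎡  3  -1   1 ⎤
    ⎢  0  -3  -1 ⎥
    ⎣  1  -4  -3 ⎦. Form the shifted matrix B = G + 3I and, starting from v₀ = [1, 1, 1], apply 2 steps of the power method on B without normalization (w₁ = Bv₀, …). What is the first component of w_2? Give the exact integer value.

B = G + 3I has rows (6, -1, 1); (0, 0, -1); (1, -4, 0)
w1 = Bv₀ = (6, -1, -3)
w2 = Bw1 = (34, 3, 10)
Requested component of w2: 34

34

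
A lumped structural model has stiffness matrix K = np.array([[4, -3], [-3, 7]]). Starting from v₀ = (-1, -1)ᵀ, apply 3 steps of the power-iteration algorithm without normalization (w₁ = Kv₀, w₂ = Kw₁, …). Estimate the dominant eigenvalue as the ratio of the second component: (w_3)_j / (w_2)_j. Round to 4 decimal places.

w1 = Kv₀ = (-1, -4)
w2 = Kw1 = (8, -25)
w3 = Kw2 = (107, -199)
Ratio at component: -199 / -25 = 7.9600

λ ≈ 7.9600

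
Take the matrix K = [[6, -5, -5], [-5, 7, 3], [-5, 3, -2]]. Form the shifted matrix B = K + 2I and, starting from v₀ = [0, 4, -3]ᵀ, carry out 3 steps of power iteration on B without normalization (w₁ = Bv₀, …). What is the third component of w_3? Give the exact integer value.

2087

B = K + 2I has rows (8, -5, -5); (-5, 9, 3); (-5, 3, 0)
w1 = Bv₀ = (-5, 27, 12)
w2 = Bw1 = (-235, 304, 106)
w3 = Bw2 = (-3930, 4229, 2087)
Requested component of w3: 2087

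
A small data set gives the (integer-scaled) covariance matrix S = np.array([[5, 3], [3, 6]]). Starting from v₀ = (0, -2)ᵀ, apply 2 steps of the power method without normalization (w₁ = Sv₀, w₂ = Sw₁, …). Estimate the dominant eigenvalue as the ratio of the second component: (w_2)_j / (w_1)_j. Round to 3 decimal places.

7.500

w1 = Sv₀ = (-6, -12)
w2 = Sw1 = (-66, -90)
Ratio at component: -90 / -12 = 7.500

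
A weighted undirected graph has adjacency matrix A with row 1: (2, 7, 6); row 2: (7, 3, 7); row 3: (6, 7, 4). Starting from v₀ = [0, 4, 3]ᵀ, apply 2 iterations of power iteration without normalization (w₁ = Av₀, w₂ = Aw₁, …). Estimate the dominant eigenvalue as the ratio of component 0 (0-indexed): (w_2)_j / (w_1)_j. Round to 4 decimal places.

12.2391

w1 = Av₀ = (2·0 + 7·4 + 6·3; 7·0 + 3·4 + 7·3; 6·0 + 7·4 + 4·3) = (46, 33, 40)
w2 = Aw1 = (2·46 + 7·33 + 6·40; 7·46 + 3·33 + 7·40; 6·46 + 7·33 + 4·40) = (563, 701, 667)
Ratio at component: 563 / 46 = 12.2391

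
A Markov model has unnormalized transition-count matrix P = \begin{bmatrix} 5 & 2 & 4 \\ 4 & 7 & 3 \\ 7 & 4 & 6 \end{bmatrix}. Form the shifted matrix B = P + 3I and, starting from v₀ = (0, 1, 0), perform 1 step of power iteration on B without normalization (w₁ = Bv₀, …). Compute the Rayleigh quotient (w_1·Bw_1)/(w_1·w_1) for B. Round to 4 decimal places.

μ ≈ 13.8667

B = P + 3I has rows (8, 2, 4); (4, 10, 3); (7, 4, 9)
w1 = Bv₀ = (8·0 + 2·1 + 4·0; 4·0 + 10·1 + 3·0; 7·0 + 4·1 + 9·0) = (2, 10, 4)
Bw1 = (52, 120, 90)
w1·Bw1 = 1664; w1·w1 = 120; μ ≈ 1664/120 = 13.8667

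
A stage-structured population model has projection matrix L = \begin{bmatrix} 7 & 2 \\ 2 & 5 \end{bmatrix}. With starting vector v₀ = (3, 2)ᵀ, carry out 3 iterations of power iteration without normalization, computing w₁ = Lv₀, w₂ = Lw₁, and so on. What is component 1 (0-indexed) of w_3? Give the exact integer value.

1064

w1 = Lv₀ = (25, 16)
w2 = Lw1 = (207, 130)
w3 = Lw2 = (1709, 1064)
The requested component of w3 is 1064.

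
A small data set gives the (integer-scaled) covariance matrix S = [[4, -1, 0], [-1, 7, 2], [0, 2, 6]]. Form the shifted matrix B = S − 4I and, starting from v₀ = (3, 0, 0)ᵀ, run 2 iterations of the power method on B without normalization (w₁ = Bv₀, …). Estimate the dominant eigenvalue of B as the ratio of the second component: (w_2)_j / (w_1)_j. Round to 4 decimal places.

B = S − 4I has rows (0, -1, 0); (-1, 3, 2); (0, 2, 2)
w1 = Bv₀ = (0·3 + (-1)·0 + 0·0; (-1)·3 + 3·0 + 2·0; 0·3 + 2·0 + 2·0) = (0, -3, 0)
w2 = Bw1 = (0·0 + (-1)·(-3) + 0·0; (-1)·0 + 3·(-3) + 2·0; 0·0 + 2·(-3) + 2·0) = (3, -9, -6)
Ratio: -9/-3 = 3.0000

μ ≈ 3.0000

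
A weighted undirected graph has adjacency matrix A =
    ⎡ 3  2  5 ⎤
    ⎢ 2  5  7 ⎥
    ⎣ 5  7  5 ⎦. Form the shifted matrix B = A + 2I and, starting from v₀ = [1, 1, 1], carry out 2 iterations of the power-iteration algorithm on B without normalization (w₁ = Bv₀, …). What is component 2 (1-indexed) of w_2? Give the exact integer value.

B = A + 2I has rows (5, 2, 5); (2, 7, 7); (5, 7, 7)
w1 = Bv₀ = (5·1 + 2·1 + 5·1; 2·1 + 7·1 + 7·1; 5·1 + 7·1 + 7·1) = (12, 16, 19)
w2 = Bw1 = (5·12 + 2·16 + 5·19; 2·12 + 7·16 + 7·19; 5·12 + 7·16 + 7·19) = (187, 269, 305)
Requested component of w2: 269

269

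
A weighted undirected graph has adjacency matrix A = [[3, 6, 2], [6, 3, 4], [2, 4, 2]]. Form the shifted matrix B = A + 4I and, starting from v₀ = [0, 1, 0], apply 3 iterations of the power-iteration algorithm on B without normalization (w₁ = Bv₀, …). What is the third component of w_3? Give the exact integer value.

B = A + 4I has rows (7, 6, 2); (6, 7, 4); (2, 4, 6)
w1 = Bv₀ = (7·0 + 6·1 + 2·0; 6·0 + 7·1 + 4·0; 2·0 + 4·1 + 6·0) = (6, 7, 4)
w2 = Bw1 = (7·6 + 6·7 + 2·4; 6·6 + 7·7 + 4·4; 2·6 + 4·7 + 6·4) = (92, 101, 64)
w3 = Bw2 = (1378, 1515, 972)
Requested component of w3: 972

972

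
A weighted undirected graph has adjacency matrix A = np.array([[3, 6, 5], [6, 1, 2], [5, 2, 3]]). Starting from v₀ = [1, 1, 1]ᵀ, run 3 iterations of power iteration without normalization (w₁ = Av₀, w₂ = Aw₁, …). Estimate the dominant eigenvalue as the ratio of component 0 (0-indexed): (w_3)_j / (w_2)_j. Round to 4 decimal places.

11.6849

w1 = Av₀ = (14, 9, 10)
w2 = Aw1 = (146, 113, 118)
w3 = Aw2 = (1706, 1225, 1310)
Ratio at component: 1706 / 146 = 11.6849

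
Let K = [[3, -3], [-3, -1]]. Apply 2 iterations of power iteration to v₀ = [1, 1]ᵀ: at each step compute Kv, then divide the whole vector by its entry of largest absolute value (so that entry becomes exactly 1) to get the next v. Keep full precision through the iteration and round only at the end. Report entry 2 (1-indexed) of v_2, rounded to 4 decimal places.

0.3333

Kv0 = (0.00000, -4.00000); divide by -4.00000 → v1 = (0.00000, 1.00000)
Kv1 = (-3.00000, -1.00000); divide by -3.00000 → v2 = (1.00000, 0.33333)
Requested entry of v2: 4/12 = 0.3333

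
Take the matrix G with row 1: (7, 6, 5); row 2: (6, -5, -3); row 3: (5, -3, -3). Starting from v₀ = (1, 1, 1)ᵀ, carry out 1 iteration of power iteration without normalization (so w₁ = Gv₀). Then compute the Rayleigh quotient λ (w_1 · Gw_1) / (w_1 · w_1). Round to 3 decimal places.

w1 = Gv₀ = (7·1 + 6·1 + 5·1; 6·1 + (-5)·1 + (-3)·1; 5·1 + (-3)·1 + (-3)·1) = (18, -2, -1)
Gw1 = (109, 121, 99)
w1·Gw1 = 18·109 + (-2)·121 + (-1)·99 = 1621; w1·w1 = 18·18 + (-2)·(-2) + (-1)·(-1) = 329
λ ≈ 1621/329 = 4.927

λ ≈ 4.927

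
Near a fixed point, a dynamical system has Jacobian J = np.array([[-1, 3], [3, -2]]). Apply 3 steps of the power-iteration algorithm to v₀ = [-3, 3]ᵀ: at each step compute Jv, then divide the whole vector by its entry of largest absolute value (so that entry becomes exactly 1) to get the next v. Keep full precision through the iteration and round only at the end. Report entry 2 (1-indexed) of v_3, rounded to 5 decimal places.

Jv0 = (12.000000, -15.000000); divide by -15.000000 → v1 = (-0.800000, 1.000000)
Jv1 = (3.800000, -4.400000); divide by -4.400000 → v2 = (-0.863636, 1.000000)
Jv2 = (3.863636, -4.590909); divide by -4.590909 → v3 = (-0.841584, 1.000000)
Requested entry of v3: -303/-303 = 1.00000

1.00000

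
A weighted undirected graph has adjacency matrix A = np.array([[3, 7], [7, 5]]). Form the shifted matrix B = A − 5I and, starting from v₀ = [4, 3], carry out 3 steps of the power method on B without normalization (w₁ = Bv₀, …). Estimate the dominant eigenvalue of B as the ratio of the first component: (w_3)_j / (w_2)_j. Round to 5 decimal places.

B = A − 5I has rows (-2, 7); (7, 0)
w1 = Bv₀ = ((-2)·4 + 7·3; 7·4 + 0·3) = (13, 28)
w2 = Bw1 = ((-2)·13 + 7·28; 7·13 + 0·28) = (170, 91)
w3 = Bw2 = (297, 1190)
Ratio: 297/170 = 1.74706

1.74706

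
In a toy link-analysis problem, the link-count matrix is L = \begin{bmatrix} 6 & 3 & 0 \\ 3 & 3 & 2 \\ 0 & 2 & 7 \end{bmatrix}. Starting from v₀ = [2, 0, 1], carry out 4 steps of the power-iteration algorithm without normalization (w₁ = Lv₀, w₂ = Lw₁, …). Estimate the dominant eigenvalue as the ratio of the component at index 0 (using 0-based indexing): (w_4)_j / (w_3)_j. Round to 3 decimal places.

λ ≈ 8.406

w1 = Lv₀ = (6·2 + 3·0 + 0·1; 3·2 + 3·0 + 2·1; 0·2 + 2·0 + 7·1) = (12, 8, 7)
w2 = Lw1 = (6·12 + 3·8 + 0·7; 3·12 + 3·8 + 2·7; 0·12 + 2·8 + 7·7) = (96, 74, 65)
w3 = Lw2 = (798, 640, 603)
w4 = Lw3 = (6708, 5520, 5501)
Ratio at component: 6708 / 798 = 8.406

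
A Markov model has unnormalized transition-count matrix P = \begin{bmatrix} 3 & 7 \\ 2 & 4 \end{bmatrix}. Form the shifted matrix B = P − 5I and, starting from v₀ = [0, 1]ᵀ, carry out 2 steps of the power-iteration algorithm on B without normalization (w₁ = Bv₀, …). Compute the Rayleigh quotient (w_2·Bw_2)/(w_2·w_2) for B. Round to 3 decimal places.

B = P − 5I has rows (-2, 7); (2, -1)
w1 = Bv₀ = ((-2)·0 + 7·1; 2·0 + (-1)·1) = (7, -1)
w2 = Bw1 = ((-2)·7 + 7·(-1); 2·7 + (-1)·(-1)) = (-21, 15)
Bw2 = (147, -57)
w2·Bw2 = -3942; w2·w2 = 666; μ ≈ -3942/666 = -5.919

-5.919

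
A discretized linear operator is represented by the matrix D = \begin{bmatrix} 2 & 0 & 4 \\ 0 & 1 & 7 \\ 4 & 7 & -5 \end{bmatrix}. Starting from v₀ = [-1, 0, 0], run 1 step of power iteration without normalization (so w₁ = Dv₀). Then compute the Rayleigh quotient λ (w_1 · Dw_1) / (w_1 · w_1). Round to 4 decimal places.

w1 = Dv₀ = (2·(-1) + 0·0 + 4·0; 0·(-1) + 1·0 + 7·0; 4·(-1) + 7·0 + (-5)·0) = (-2, 0, -4)
Dw1 = (-20, -28, 12)
w1·Dw1 = (-2)·(-20) + 0·(-28) + (-4)·12 = -8; w1·w1 = (-2)·(-2) + 0·0 + (-4)·(-4) = 20
λ ≈ -8/20 = -0.4000

λ ≈ -0.4000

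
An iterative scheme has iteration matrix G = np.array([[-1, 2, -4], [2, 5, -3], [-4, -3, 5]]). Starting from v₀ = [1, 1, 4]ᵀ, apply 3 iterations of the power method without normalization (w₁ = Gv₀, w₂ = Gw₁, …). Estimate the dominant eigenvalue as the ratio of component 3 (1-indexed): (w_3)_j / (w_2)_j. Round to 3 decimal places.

w1 = Gv₀ = ((-1)·1 + 2·1 + (-4)·4; 2·1 + 5·1 + (-3)·4; (-4)·1 + (-3)·1 + 5·4) = (-15, -5, 13)
w2 = Gw1 = ((-1)·(-15) + 2·(-5) + (-4)·13; 2·(-15) + 5·(-5) + (-3)·13; (-4)·(-15) + (-3)·(-5) + 5·13) = (-47, -94, 140)
w3 = Gw2 = (-701, -984, 1170)
Ratio at component: 1170 / 140 = 8.357

λ ≈ 8.357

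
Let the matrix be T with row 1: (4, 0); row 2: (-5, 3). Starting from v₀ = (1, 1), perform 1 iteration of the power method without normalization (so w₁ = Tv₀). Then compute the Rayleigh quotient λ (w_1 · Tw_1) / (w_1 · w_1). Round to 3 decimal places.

w1 = Tv₀ = (4·1 + 0·1; (-5)·1 + 3·1) = (4, -2)
Tw1 = (16, -26)
w1·Tw1 = 4·16 + (-2)·(-26) = 116; w1·w1 = 4·4 + (-2)·(-2) = 20
λ ≈ 116/20 = 5.800

5.800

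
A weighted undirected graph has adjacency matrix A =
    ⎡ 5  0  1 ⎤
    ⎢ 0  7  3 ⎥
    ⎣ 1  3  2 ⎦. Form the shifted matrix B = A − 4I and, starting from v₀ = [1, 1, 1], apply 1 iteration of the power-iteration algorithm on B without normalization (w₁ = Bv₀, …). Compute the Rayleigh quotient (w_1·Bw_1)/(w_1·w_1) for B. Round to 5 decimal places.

4.18182

B = A − 4I has rows (1, 0, 1); (0, 3, 3); (1, 3, -2)
w1 = Bv₀ = (1·1 + 0·1 + 1·1; 0·1 + 3·1 + 3·1; 1·1 + 3·1 + (-2)·1) = (2, 6, 2)
Bw1 = (4, 24, 16)
w1·Bw1 = 184; w1·w1 = 44; μ ≈ 184/44 = 4.18182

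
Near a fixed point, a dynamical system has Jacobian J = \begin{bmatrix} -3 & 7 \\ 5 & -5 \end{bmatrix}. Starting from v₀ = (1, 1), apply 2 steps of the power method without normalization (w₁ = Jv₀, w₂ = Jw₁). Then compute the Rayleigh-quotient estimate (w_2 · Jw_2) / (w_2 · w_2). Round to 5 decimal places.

w1 = Jv₀ = (4, 0)
w2 = Jw1 = (-12, 20)
Jw2 = (176, -160)
w2·Jw2 = (-12)·176 + 20·(-160) = -5312; w2·w2 = (-12)·(-12) + 20·20 = 544
λ ≈ -5312/544 = -9.76471

-9.76471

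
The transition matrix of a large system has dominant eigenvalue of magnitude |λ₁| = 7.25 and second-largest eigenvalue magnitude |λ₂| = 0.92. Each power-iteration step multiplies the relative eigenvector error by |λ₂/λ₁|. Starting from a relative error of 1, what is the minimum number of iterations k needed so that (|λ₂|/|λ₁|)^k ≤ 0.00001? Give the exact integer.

|λ₂/λ₁| = 0.92/7.25 = 0.12690
Need k ≥ ln(0.00001) / ln(0.12690) = -11.5129 / -2.0644 ≈ 5.577
Smallest integer k satisfying the bound: 6

6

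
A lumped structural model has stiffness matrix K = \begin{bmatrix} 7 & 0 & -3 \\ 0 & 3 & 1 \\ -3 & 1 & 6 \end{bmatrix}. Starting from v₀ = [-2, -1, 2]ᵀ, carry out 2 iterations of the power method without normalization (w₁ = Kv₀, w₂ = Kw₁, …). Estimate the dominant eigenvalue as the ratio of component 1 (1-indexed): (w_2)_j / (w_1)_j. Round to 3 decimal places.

9.550

w1 = Kv₀ = (-20, -1, 17)
w2 = Kw1 = (-191, 14, 161)
Ratio at component: -191 / -20 = 9.550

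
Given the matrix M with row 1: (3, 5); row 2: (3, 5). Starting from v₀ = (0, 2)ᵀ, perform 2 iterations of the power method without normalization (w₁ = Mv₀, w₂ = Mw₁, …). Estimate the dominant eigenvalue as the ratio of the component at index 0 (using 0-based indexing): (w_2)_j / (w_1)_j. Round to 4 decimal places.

w1 = Mv₀ = (3·0 + 5·2; 3·0 + 5·2) = (10, 10)
w2 = Mw1 = (3·10 + 5·10; 3·10 + 5·10) = (80, 80)
Ratio at component: 80 / 10 = 8.0000

λ ≈ 8.0000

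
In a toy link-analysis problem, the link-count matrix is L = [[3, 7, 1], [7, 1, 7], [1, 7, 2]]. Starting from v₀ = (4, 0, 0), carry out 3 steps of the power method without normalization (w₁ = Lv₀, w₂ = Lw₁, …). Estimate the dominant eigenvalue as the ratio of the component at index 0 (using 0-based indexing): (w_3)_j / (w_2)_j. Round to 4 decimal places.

w1 = Lv₀ = (12, 28, 4)
w2 = Lw1 = (236, 140, 216)
w3 = Lw2 = (1904, 3304, 1648)
Ratio at component: 1904 / 236 = 8.0678

λ ≈ 8.0678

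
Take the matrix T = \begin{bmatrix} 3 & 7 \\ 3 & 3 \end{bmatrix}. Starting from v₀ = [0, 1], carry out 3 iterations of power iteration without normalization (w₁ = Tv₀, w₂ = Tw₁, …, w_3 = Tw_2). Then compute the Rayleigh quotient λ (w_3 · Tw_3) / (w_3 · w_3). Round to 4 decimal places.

w1 = Tv₀ = (3·0 + 7·1; 3·0 + 3·1) = (7, 3)
w2 = Tw1 = (3·7 + 7·3; 3·7 + 3·3) = (42, 30)
w3 = Tw2 = (336, 216)
Tw3 = (2520, 1656)
w3·Tw3 = 336·2520 + 216·1656 = 1204416; w3·w3 = 336·336 + 216·216 = 159552
λ ≈ 1204416/159552 = 7.5487

7.5487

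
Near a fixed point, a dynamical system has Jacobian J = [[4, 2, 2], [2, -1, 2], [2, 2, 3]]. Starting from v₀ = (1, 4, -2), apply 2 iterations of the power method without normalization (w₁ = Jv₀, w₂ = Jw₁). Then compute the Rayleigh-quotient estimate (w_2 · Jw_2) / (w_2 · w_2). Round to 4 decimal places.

w1 = Jv₀ = (8, -6, 4)
w2 = Jw1 = (28, 30, 16)
Jw2 = (204, 58, 164)
w2·Jw2 = 28·204 + 30·58 + 16·164 = 10076; w2·w2 = 28·28 + 30·30 + 16·16 = 1940
λ ≈ 10076/1940 = 5.1938

5.1938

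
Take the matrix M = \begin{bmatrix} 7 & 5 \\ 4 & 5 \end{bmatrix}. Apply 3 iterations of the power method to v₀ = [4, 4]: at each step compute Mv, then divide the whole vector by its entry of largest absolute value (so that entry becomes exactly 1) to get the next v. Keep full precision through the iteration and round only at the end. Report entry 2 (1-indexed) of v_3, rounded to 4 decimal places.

Mv0 = (48.00000, 36.00000); divide by 48.00000 → v1 = (1.00000, 0.75000)
Mv1 = (10.75000, 7.75000); divide by 10.75000 → v2 = (1.00000, 0.72093)
Mv2 = (10.60465, 7.60465); divide by 10.60465 → v3 = (1.00000, 0.71711)
Requested entry of v3: 3924/5472 = 0.7171

0.7171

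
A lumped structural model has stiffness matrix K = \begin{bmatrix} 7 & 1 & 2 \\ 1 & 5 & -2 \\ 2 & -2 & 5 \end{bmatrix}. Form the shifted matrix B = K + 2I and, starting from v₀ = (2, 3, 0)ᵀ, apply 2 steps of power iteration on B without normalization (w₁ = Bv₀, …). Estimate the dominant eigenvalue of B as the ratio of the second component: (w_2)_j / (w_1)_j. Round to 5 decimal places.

8.08696

B = K + 2I has rows (9, 1, 2); (1, 7, -2); (2, -2, 7)
w1 = Bv₀ = (9·2 + 1·3 + 2·0; 1·2 + 7·3 + (-2)·0; 2·2 + (-2)·3 + 7·0) = (21, 23, -2)
w2 = Bw1 = (9·21 + 1·23 + 2·(-2); 1·21 + 7·23 + (-2)·(-2); 2·21 + (-2)·23 + 7·(-2)) = (208, 186, -18)
Ratio: 186/23 = 8.08696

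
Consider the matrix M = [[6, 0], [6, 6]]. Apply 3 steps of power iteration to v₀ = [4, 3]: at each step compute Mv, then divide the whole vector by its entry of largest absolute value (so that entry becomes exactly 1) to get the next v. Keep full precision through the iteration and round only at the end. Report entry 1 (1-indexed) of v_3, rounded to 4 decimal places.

0.2667

Mv0 = (24.00000, 42.00000); divide by 42.00000 → v1 = (0.57143, 1.00000)
Mv1 = (3.42857, 9.42857); divide by 9.42857 → v2 = (0.36364, 1.00000)
Mv2 = (2.18182, 8.18182); divide by 8.18182 → v3 = (0.26667, 1.00000)
Requested entry of v3: 864/3240 = 0.2667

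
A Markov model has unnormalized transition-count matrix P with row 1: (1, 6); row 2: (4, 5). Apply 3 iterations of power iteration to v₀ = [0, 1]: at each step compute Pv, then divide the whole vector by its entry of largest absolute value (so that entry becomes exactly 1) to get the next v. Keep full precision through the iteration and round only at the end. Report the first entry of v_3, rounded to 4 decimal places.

Pv0 = (6.00000, 5.00000); divide by 6.00000 → v1 = (1.00000, 0.83333)
Pv1 = (6.00000, 8.16667); divide by 8.16667 → v2 = (0.73469, 1.00000)
Pv2 = (6.73469, 7.93878); divide by 7.93878 → v3 = (0.84833, 1.00000)
Requested entry of v3: 330/389 = 0.8483

0.8483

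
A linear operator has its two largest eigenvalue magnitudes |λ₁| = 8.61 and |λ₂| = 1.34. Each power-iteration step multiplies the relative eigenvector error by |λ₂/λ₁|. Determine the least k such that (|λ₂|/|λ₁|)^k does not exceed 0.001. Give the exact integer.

4

|λ₂/λ₁| = 1.34/8.61 = 0.15563
Need k ≥ ln(0.001) / ln(0.15563) = -6.9078 / -1.8603 ≈ 3.713
Smallest integer k satisfying the bound: 4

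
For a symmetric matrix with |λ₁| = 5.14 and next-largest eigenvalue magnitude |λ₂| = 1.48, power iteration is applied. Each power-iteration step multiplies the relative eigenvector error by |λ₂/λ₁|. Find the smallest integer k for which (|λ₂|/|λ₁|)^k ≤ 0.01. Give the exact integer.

4

|λ₂/λ₁| = 1.48/5.14 = 0.28794
Need k ≥ ln(0.01) / ln(0.28794) = -4.6052 / -1.2450 ≈ 3.699
Smallest integer k satisfying the bound: 4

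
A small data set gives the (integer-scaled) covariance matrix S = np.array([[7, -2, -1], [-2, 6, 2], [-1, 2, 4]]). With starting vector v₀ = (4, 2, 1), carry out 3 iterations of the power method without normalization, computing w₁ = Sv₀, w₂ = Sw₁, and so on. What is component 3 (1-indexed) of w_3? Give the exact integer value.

-129

w1 = Sv₀ = (23, 6, 4)
w2 = Sw1 = (145, -2, 5)
w3 = Sw2 = (1014, -292, -129)
The requested component of w3 is -129.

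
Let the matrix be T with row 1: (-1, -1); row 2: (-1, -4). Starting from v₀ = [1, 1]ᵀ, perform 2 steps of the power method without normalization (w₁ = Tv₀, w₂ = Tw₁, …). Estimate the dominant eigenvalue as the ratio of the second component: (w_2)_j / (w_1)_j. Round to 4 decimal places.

w1 = Tv₀ = (-2, -5)
w2 = Tw1 = (7, 22)
Ratio at component: 22 / -5 = -4.4000

λ ≈ -4.4000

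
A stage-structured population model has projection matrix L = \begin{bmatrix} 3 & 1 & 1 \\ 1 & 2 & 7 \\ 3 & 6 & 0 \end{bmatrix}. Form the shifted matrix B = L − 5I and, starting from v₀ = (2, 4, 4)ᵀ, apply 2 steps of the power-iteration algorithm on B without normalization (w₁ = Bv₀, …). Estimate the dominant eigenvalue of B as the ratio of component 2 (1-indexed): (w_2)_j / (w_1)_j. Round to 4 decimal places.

B = L − 5I has rows (-2, 1, 1); (1, -3, 7); (3, 6, -5)
w1 = Bv₀ = ((-2)·2 + 1·4 + 1·4; 1·2 + (-3)·4 + 7·4; 3·2 + 6·4 + (-5)·4) = (4, 18, 10)
w2 = Bw1 = ((-2)·4 + 1·18 + 1·10; 1·4 + (-3)·18 + 7·10; 3·4 + 6·18 + (-5)·10) = (20, 20, 70)
Ratio: 20/18 = 1.1111

1.1111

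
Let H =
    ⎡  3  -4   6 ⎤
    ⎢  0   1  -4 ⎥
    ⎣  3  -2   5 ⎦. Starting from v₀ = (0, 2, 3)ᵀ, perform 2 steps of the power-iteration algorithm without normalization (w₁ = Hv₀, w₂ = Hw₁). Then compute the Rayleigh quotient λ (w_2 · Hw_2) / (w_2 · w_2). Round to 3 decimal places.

w1 = Hv₀ = (3·0 + (-4)·2 + 6·3; 0·0 + 1·2 + (-4)·3; 3·0 + (-2)·2 + 5·3) = (10, -10, 11)
w2 = Hw1 = (3·10 + (-4)·(-10) + 6·11; 0·10 + 1·(-10) + (-4)·11; 3·10 + (-2)·(-10) + 5·11) = (136, -54, 105)
Hw2 = (1254, -474, 1041)
w2·Hw2 = 136·1254 + (-54)·(-474) + 105·1041 = 305445; w2·w2 = 136·136 + (-54)·(-54) + 105·105 = 32437
λ ≈ 305445/32437 = 9.417

9.417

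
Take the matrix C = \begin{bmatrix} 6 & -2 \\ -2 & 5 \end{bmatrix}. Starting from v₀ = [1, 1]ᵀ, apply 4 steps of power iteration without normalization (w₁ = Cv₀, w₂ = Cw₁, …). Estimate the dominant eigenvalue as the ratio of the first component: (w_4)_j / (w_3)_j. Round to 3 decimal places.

w1 = Cv₀ = (4, 3)
w2 = Cw1 = (18, 7)
w3 = Cw2 = (94, -1)
w4 = Cw3 = (566, -193)
Ratio at component: 566 / 94 = 6.021

λ ≈ 6.021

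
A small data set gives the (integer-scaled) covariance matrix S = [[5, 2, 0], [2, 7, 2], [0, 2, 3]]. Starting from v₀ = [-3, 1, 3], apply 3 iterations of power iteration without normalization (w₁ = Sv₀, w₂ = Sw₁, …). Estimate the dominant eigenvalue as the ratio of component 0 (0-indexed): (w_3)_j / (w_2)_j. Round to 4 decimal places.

λ ≈ 3.2353

w1 = Sv₀ = (-13, 7, 11)
w2 = Sw1 = (-51, 45, 47)
w3 = Sw2 = (-165, 307, 231)
Ratio at component: -165 / -51 = 3.2353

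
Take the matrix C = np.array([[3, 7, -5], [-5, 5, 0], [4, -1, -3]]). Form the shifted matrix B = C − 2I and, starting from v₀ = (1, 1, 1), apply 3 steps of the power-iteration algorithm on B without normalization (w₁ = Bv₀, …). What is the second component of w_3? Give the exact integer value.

B = C − 2I has rows (1, 7, -5); (-5, 3, 0); (4, -1, -5)
w1 = Bv₀ = (1·1 + 7·1 + (-5)·1; (-5)·1 + 3·1 + 0·1; 4·1 + (-1)·1 + (-5)·1) = (3, -2, -2)
w2 = Bw1 = (1·3 + 7·(-2) + (-5)·(-2); (-5)·3 + 3·(-2) + 0·(-2); 4·3 + (-1)·(-2) + (-5)·(-2)) = (-1, -21, 24)
w3 = Bw2 = (-268, -58, -103)
Requested component of w3: -58

-58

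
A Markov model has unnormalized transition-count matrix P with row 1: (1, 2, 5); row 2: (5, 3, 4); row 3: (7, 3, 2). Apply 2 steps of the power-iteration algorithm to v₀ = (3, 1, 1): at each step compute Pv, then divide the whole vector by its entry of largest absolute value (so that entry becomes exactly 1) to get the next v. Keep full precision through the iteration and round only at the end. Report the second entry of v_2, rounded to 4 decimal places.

Pv0 = (10.00000, 22.00000, 26.00000); divide by 26.00000 → v1 = (0.38462, 0.84615, 1.00000)
Pv1 = (7.07692, 8.46154, 7.23077); divide by 8.46154 → v2 = (0.83636, 1.00000, 0.85455)
Requested entry of v2: 220/220 = 1.0000

1.0000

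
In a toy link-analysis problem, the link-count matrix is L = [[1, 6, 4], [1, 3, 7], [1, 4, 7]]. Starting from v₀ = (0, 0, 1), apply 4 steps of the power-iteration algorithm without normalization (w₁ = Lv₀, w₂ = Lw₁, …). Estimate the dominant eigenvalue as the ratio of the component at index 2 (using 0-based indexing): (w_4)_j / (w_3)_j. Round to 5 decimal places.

11.58271

w1 = Lv₀ = (4, 7, 7)
w2 = Lw1 = (74, 74, 81)
w3 = Lw2 = (842, 863, 937)
w4 = Lw3 = (9768, 9990, 10853)
Ratio at component: 10853 / 937 = 11.58271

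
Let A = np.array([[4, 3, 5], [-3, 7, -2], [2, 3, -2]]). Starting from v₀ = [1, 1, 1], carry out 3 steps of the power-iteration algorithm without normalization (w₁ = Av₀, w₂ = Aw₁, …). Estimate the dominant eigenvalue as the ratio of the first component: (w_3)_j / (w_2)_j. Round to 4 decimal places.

4.5217

w1 = Av₀ = (12, 2, 3)
w2 = Aw1 = (69, -28, 24)
w3 = Aw2 = (312, -451, 6)
Ratio at component: 312 / 69 = 4.5217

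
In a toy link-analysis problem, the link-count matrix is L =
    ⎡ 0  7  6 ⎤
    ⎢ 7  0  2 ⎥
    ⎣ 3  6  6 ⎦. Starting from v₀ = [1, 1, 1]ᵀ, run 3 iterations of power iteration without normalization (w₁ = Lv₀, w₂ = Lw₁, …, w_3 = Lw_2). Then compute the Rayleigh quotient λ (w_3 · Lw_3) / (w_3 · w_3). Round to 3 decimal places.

12.352

w1 = Lv₀ = (0·1 + 7·1 + 6·1; 7·1 + 0·1 + 2·1; 3·1 + 6·1 + 6·1) = (13, 9, 15)
w2 = Lw1 = (0·13 + 7·9 + 6·15; 7·13 + 0·9 + 2·15; 3·13 + 6·9 + 6·15) = (153, 121, 183)
w3 = Lw2 = (1945, 1437, 2283)
Lw3 = (23757, 18181, 28155)
w3·Lw3 = 1945·23757 + 1437·18181 + 2283·28155 = 136611327; w3·w3 = 1945·1945 + 1437·1437 + 2283·2283 = 11060083
λ ≈ 136611327/11060083 = 12.352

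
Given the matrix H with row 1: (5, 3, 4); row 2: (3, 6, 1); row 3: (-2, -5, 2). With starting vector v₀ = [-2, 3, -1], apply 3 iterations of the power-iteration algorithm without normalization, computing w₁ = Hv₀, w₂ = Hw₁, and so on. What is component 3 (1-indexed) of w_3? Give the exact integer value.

-244

w1 = Hv₀ = (5·(-2) + 3·3 + 4·(-1); 3·(-2) + 6·3 + 1·(-1); (-2)·(-2) + (-5)·3 + 2·(-1)) = (-5, 11, -13)
w2 = Hw1 = (5·(-5) + 3·11 + 4·(-13); 3·(-5) + 6·11 + 1·(-13); (-2)·(-5) + (-5)·11 + 2·(-13)) = (-44, 38, -71)
w3 = Hw2 = (-390, 25, -244)
The requested component of w3 is -244.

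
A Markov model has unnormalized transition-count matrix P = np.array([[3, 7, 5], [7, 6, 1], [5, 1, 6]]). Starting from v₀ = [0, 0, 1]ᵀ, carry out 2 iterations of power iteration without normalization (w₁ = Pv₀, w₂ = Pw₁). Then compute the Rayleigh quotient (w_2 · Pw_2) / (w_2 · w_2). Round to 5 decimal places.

13.32808

w1 = Pv₀ = (5, 1, 6)
w2 = Pw1 = (52, 47, 62)
Pw2 = (795, 708, 679)
w2·Pw2 = 52·795 + 47·708 + 62·679 = 116714; w2·w2 = 52·52 + 47·47 + 62·62 = 8757
λ ≈ 116714/8757 = 13.32808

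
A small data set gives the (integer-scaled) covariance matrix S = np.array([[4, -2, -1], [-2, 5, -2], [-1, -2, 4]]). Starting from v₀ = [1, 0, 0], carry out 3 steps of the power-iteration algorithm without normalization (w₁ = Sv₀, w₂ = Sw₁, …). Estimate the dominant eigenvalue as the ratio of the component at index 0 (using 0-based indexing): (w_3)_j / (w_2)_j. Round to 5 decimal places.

w1 = Sv₀ = (4·1 + (-2)·0 + (-1)·0; (-2)·1 + 5·0 + (-2)·0; (-1)·1 + (-2)·0 + 4·0) = (4, -2, -1)
w2 = Sw1 = (4·4 + (-2)·(-2) + (-1)·(-1); (-2)·4 + 5·(-2) + (-2)·(-1); (-1)·4 + (-2)·(-2) + 4·(-1)) = (21, -16, -4)
w3 = Sw2 = (120, -114, -5)
Ratio at component: 120 / 21 = 5.71429

5.71429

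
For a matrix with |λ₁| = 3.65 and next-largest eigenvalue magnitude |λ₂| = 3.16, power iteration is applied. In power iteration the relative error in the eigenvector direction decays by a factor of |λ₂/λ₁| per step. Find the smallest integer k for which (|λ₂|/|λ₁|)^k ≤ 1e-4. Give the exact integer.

64

|λ₂/λ₁| = 3.16/3.65 = 0.86575
Need k ≥ ln(1e-4) / ln(0.86575) = -9.2103 / -0.1442 ≈ 63.892
Smallest integer k satisfying the bound: 64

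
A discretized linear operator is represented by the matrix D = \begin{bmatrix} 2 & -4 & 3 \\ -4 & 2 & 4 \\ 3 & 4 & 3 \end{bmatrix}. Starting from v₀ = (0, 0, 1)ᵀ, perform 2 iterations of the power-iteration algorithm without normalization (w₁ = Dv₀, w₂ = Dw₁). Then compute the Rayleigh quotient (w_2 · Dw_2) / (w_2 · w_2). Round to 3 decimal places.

w1 = Dv₀ = (2·0 + (-4)·0 + 3·1; (-4)·0 + 2·0 + 4·1; 3·0 + 4·0 + 3·1) = (3, 4, 3)
w2 = Dw1 = (2·3 + (-4)·4 + 3·3; (-4)·3 + 2·4 + 4·3; 3·3 + 4·4 + 3·3) = (-1, 8, 34)
Dw2 = (68, 156, 131)
w2·Dw2 = (-1)·68 + 8·156 + 34·131 = 5634; w2·w2 = (-1)·(-1) + 8·8 + 34·34 = 1221
λ ≈ 5634/1221 = 4.614

λ ≈ 4.614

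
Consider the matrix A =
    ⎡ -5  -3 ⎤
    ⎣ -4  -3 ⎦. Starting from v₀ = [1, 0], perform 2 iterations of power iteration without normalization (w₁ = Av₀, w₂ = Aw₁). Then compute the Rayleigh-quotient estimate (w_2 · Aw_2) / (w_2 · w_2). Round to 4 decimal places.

λ ≈ -7.6076

w1 = Av₀ = (-5, -4)
w2 = Aw1 = (37, 32)
Aw2 = (-281, -244)
w2·Aw2 = 37·(-281) + 32·(-244) = -18205; w2·w2 = 37·37 + 32·32 = 2393
λ ≈ -18205/2393 = -7.6076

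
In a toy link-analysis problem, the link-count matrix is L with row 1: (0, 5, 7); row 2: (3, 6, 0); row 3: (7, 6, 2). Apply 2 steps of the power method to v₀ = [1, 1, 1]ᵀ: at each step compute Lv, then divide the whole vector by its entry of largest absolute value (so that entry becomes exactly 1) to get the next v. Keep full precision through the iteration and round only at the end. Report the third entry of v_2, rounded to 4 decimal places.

1.0000

Lv0 = (12.00000, 9.00000, 15.00000); divide by 15.00000 → v1 = (0.80000, 0.60000, 1.00000)
Lv1 = (10.00000, 6.00000, 11.20000); divide by 11.20000 → v2 = (0.89286, 0.53571, 1.00000)
Requested entry of v2: 168/168 = 1.0000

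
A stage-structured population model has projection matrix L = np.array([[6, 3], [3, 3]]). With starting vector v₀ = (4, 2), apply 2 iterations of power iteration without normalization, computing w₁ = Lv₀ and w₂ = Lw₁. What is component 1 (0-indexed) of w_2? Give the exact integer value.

w1 = Lv₀ = (6·4 + 3·2; 3·4 + 3·2) = (30, 18)
w2 = Lw1 = (6·30 + 3·18; 3·30 + 3·18) = (234, 144)
The requested component of w2 is 144.

144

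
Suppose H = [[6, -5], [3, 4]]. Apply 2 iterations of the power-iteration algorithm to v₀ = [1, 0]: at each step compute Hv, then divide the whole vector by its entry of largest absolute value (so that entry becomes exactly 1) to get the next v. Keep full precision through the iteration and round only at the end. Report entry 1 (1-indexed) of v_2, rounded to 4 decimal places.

0.7000

Hv0 = (6.00000, 3.00000); divide by 6.00000 → v1 = (1.00000, 0.50000)
Hv1 = (3.50000, 5.00000); divide by 5.00000 → v2 = (0.70000, 1.00000)
Requested entry of v2: 21/30 = 0.7000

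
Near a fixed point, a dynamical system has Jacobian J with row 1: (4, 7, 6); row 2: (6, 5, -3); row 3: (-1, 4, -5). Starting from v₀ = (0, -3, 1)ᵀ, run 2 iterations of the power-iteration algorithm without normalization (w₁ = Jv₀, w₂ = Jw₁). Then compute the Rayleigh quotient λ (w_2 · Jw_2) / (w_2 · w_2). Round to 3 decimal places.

w1 = Jv₀ = (4·0 + 7·(-3) + 6·1; 6·0 + 5·(-3) + (-3)·1; (-1)·0 + 4·(-3) + (-5)·1) = (-15, -18, -17)
w2 = Jw1 = (4·(-15) + 7·(-18) + 6·(-17); 6·(-15) + 5·(-18) + (-3)·(-17); (-1)·(-15) + 4·(-18) + (-5)·(-17)) = (-288, -129, 28)
Jw2 = (-1887, -2457, -368)
w2·Jw2 = (-288)·(-1887) + (-129)·(-2457) + 28·(-368) = 850105; w2·w2 = (-288)·(-288) + (-129)·(-129) + 28·28 = 100369
λ ≈ 850105/100369 = 8.470

8.470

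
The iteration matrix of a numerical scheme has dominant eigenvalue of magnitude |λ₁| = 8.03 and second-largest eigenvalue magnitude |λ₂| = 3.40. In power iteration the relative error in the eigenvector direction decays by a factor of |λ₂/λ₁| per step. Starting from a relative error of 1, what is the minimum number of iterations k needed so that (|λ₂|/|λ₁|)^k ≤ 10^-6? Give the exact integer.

17

|λ₂/λ₁| = 3.40/8.03 = 0.42341
Need k ≥ ln(10^-6) / ln(0.42341) = -13.8155 / -0.8594 ≈ 16.076
Smallest integer k satisfying the bound: 17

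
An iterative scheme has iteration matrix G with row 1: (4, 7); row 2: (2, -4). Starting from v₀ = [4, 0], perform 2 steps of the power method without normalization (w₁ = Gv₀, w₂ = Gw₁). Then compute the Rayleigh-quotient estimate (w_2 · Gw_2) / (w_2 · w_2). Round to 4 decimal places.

λ ≈ 4.0000

w1 = Gv₀ = (16, 8)
w2 = Gw1 = (120, 0)
Gw2 = (480, 240)
w2·Gw2 = 120·480 + 0·240 = 57600; w2·w2 = 120·120 + 0·0 = 14400
λ ≈ 57600/14400 = 4.0000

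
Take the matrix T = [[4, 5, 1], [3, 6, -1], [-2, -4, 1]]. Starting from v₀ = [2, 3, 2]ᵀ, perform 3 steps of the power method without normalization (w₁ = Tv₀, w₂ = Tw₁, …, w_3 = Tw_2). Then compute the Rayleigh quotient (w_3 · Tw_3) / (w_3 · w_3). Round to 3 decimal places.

9.186

w1 = Tv₀ = (25, 22, -14)
w2 = Tw1 = (196, 221, -152)
w3 = Tw2 = (1737, 2066, -1428)
Tw3 = (15850, 19035, -13166)
w3·Tw3 = 1737·15850 + 2066·19035 + (-1428)·(-13166) = 85658808; w3·w3 = 1737·1737 + 2066·2066 + (-1428)·(-1428) = 9324709
λ ≈ 85658808/9324709 = 9.186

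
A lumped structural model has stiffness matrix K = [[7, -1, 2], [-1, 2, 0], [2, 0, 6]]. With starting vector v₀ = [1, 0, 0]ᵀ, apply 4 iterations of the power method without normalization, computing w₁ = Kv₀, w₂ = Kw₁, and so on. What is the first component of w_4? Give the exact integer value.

3673

w1 = Kv₀ = (7·1 + (-1)·0 + 2·0; (-1)·1 + 2·0 + 0·0; 2·1 + 0·0 + 6·0) = (7, -1, 2)
w2 = Kw1 = (7·7 + (-1)·(-1) + 2·2; (-1)·7 + 2·(-1) + 0·2; 2·7 + 0·(-1) + 6·2) = (54, -9, 26)
w3 = Kw2 = (439, -72, 264)
w4 = Kw3 = (3673, -583, 2462)
The requested component of w4 is 3673.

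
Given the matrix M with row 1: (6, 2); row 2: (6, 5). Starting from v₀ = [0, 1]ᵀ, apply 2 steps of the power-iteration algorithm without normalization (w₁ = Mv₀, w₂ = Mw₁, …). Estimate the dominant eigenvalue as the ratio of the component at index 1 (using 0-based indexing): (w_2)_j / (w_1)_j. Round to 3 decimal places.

w1 = Mv₀ = (6·0 + 2·1; 6·0 + 5·1) = (2, 5)
w2 = Mw1 = (6·2 + 2·5; 6·2 + 5·5) = (22, 37)
Ratio at component: 37 / 5 = 7.400

7.400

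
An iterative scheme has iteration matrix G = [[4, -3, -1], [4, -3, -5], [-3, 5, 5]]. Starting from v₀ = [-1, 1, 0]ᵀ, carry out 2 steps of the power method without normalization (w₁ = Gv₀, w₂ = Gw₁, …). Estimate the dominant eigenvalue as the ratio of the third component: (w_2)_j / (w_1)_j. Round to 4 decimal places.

3.2500

w1 = Gv₀ = (-7, -7, 8)
w2 = Gw1 = (-15, -47, 26)
Ratio at component: 26 / 8 = 3.2500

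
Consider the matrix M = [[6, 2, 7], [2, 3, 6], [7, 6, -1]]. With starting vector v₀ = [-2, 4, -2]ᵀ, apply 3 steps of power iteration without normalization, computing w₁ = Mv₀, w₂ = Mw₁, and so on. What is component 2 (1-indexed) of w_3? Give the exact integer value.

w1 = Mv₀ = (6·(-2) + 2·4 + 7·(-2); 2·(-2) + 3·4 + 6·(-2); 7·(-2) + 6·4 + (-1)·(-2)) = (-18, -4, 12)
w2 = Mw1 = (6·(-18) + 2·(-4) + 7·12; 2·(-18) + 3·(-4) + 6·12; 7·(-18) + 6·(-4) + (-1)·12) = (-32, 24, -162)
w3 = Mw2 = (-1278, -964, 82)
The requested component of w3 is -964.

-964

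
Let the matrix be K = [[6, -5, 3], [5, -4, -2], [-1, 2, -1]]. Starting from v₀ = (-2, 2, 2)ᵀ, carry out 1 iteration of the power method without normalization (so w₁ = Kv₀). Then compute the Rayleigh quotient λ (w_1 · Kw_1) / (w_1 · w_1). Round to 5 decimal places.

λ ≈ -0.71958

w1 = Kv₀ = (6·(-2) + (-5)·2 + 3·2; 5·(-2) + (-4)·2 + (-2)·2; (-1)·(-2) + 2·2 + (-1)·2) = (-16, -22, 4)
Kw1 = (26, 0, -32)
w1·Kw1 = (-16)·26 + (-22)·0 + 4·(-32) = -544; w1·w1 = (-16)·(-16) + (-22)·(-22) + 4·4 = 756
λ ≈ -544/756 = -0.71958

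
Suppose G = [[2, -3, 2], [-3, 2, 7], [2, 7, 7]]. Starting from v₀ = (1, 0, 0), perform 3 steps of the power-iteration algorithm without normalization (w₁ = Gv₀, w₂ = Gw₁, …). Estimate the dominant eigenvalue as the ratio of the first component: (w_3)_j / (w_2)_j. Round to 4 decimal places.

λ ≈ 1.2941

w1 = Gv₀ = (2, -3, 2)
w2 = Gw1 = (17, 2, -3)
w3 = Gw2 = (22, -68, 27)
Ratio at component: 22 / 17 = 1.2941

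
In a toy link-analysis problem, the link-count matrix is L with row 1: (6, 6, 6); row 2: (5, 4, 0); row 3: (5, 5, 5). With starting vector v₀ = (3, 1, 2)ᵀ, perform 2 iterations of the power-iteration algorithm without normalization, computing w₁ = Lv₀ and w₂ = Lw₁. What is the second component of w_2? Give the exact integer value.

256

w1 = Lv₀ = (36, 19, 30)
w2 = Lw1 = (510, 256, 425)
The requested component of w2 is 256.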